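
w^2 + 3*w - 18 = (w - 3)*(w + 6)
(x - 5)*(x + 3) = x^2 - 2*x - 15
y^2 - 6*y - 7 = (y - 7)*(y + 1)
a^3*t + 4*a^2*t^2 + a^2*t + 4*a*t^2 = a*(a + 4*t)*(a*t + t)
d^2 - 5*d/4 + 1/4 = (d - 1)*(d - 1/4)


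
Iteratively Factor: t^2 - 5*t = (t)*(t - 5)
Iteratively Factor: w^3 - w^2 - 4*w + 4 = (w - 1)*(w^2 - 4) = (w - 2)*(w - 1)*(w + 2)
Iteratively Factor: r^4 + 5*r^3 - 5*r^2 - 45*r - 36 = (r + 1)*(r^3 + 4*r^2 - 9*r - 36) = (r - 3)*(r + 1)*(r^2 + 7*r + 12) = (r - 3)*(r + 1)*(r + 3)*(r + 4)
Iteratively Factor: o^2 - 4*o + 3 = (o - 1)*(o - 3)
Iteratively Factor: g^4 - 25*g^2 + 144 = (g + 4)*(g^3 - 4*g^2 - 9*g + 36) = (g - 3)*(g + 4)*(g^2 - g - 12) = (g - 4)*(g - 3)*(g + 4)*(g + 3)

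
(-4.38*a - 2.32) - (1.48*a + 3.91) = -5.86*a - 6.23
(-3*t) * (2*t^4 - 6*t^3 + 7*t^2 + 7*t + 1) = -6*t^5 + 18*t^4 - 21*t^3 - 21*t^2 - 3*t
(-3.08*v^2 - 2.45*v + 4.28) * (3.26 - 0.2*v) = 0.616*v^3 - 9.5508*v^2 - 8.843*v + 13.9528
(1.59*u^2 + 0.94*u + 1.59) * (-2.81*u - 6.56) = -4.4679*u^3 - 13.0718*u^2 - 10.6343*u - 10.4304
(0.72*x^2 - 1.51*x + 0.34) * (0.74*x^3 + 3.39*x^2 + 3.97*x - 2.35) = 0.5328*x^5 + 1.3234*x^4 - 2.0089*x^3 - 6.5341*x^2 + 4.8983*x - 0.799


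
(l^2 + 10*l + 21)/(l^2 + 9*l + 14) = (l + 3)/(l + 2)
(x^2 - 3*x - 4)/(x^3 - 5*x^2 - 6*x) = (x - 4)/(x*(x - 6))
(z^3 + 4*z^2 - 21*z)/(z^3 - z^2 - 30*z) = (-z^2 - 4*z + 21)/(-z^2 + z + 30)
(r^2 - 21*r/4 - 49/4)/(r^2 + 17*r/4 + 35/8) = 2*(r - 7)/(2*r + 5)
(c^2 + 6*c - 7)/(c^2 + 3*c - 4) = (c + 7)/(c + 4)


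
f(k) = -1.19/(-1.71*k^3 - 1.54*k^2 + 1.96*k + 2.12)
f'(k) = -1.19*(5.13*k^2 + 3.08*k - 1.96)/(-1.71*k^3 - 1.54*k^2 + 1.96*k + 2.12)^2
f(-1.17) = -2.60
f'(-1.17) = -8.30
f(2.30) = 0.05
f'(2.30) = -0.08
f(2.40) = 0.05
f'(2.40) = -0.06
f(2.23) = 0.06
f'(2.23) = -0.09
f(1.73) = 0.15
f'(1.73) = -0.35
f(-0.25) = -0.76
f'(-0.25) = 1.18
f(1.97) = 0.09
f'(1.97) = -0.17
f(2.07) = 0.08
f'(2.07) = -0.13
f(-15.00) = -0.00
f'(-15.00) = -0.00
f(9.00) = 0.00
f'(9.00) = -0.00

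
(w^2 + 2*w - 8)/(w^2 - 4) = (w + 4)/(w + 2)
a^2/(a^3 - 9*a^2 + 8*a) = a/(a^2 - 9*a + 8)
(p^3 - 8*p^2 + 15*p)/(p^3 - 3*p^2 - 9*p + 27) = p*(p - 5)/(p^2 - 9)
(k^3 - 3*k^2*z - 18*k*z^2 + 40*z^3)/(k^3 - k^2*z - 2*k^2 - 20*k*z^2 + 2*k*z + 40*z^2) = (k - 2*z)/(k - 2)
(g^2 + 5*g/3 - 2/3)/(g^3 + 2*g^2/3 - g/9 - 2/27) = 9*(g + 2)/(9*g^2 + 9*g + 2)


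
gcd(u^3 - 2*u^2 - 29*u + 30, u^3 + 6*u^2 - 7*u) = u - 1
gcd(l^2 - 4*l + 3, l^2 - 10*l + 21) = l - 3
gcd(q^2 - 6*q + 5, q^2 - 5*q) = q - 5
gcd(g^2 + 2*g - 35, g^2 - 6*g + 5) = g - 5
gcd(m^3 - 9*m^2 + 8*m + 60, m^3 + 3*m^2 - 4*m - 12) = m + 2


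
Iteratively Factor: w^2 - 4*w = (w)*(w - 4)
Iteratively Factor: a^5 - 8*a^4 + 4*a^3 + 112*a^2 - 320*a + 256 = (a + 4)*(a^4 - 12*a^3 + 52*a^2 - 96*a + 64) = (a - 2)*(a + 4)*(a^3 - 10*a^2 + 32*a - 32) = (a - 4)*(a - 2)*(a + 4)*(a^2 - 6*a + 8) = (a - 4)*(a - 2)^2*(a + 4)*(a - 4)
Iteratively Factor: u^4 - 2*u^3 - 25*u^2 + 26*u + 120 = (u - 5)*(u^3 + 3*u^2 - 10*u - 24) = (u - 5)*(u + 2)*(u^2 + u - 12) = (u - 5)*(u - 3)*(u + 2)*(u + 4)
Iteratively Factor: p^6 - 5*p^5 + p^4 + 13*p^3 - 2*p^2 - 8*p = (p)*(p^5 - 5*p^4 + p^3 + 13*p^2 - 2*p - 8) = p*(p + 1)*(p^4 - 6*p^3 + 7*p^2 + 6*p - 8) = p*(p - 1)*(p + 1)*(p^3 - 5*p^2 + 2*p + 8) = p*(p - 1)*(p + 1)^2*(p^2 - 6*p + 8) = p*(p - 2)*(p - 1)*(p + 1)^2*(p - 4)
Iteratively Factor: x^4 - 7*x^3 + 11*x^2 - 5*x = (x - 1)*(x^3 - 6*x^2 + 5*x) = x*(x - 1)*(x^2 - 6*x + 5) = x*(x - 5)*(x - 1)*(x - 1)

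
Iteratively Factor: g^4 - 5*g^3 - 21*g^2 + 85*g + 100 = (g - 5)*(g^3 - 21*g - 20) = (g - 5)^2*(g^2 + 5*g + 4) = (g - 5)^2*(g + 4)*(g + 1)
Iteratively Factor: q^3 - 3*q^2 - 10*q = (q)*(q^2 - 3*q - 10) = q*(q + 2)*(q - 5)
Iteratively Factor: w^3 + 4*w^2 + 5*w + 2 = (w + 1)*(w^2 + 3*w + 2) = (w + 1)^2*(w + 2)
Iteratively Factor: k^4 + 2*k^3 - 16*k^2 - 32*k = (k - 4)*(k^3 + 6*k^2 + 8*k) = (k - 4)*(k + 4)*(k^2 + 2*k) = k*(k - 4)*(k + 4)*(k + 2)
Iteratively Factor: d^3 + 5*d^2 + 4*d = (d + 4)*(d^2 + d) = d*(d + 4)*(d + 1)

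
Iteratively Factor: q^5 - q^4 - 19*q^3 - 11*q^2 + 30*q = (q - 1)*(q^4 - 19*q^2 - 30*q) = q*(q - 1)*(q^3 - 19*q - 30) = q*(q - 5)*(q - 1)*(q^2 + 5*q + 6) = q*(q - 5)*(q - 1)*(q + 3)*(q + 2)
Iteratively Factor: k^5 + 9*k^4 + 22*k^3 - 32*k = (k + 4)*(k^4 + 5*k^3 + 2*k^2 - 8*k) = (k + 2)*(k + 4)*(k^3 + 3*k^2 - 4*k) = (k - 1)*(k + 2)*(k + 4)*(k^2 + 4*k) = k*(k - 1)*(k + 2)*(k + 4)*(k + 4)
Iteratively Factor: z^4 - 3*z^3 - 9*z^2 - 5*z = (z + 1)*(z^3 - 4*z^2 - 5*z) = (z + 1)^2*(z^2 - 5*z) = z*(z + 1)^2*(z - 5)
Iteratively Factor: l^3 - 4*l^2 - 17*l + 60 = (l + 4)*(l^2 - 8*l + 15) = (l - 5)*(l + 4)*(l - 3)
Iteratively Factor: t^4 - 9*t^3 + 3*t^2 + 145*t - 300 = (t + 4)*(t^3 - 13*t^2 + 55*t - 75) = (t - 5)*(t + 4)*(t^2 - 8*t + 15) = (t - 5)*(t - 3)*(t + 4)*(t - 5)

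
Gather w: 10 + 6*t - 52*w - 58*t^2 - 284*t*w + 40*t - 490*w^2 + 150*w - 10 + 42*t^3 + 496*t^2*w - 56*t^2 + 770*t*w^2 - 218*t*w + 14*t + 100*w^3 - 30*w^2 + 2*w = 42*t^3 - 114*t^2 + 60*t + 100*w^3 + w^2*(770*t - 520) + w*(496*t^2 - 502*t + 100)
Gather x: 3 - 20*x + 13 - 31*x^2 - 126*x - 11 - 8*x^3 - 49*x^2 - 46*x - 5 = -8*x^3 - 80*x^2 - 192*x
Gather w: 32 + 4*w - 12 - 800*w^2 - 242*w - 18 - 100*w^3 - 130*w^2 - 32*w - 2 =-100*w^3 - 930*w^2 - 270*w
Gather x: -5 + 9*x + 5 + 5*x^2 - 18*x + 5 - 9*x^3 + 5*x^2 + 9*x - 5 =-9*x^3 + 10*x^2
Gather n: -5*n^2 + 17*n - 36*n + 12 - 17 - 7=-5*n^2 - 19*n - 12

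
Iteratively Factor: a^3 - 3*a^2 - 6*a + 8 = (a - 1)*(a^2 - 2*a - 8) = (a - 1)*(a + 2)*(a - 4)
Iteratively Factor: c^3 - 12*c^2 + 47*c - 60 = (c - 5)*(c^2 - 7*c + 12) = (c - 5)*(c - 4)*(c - 3)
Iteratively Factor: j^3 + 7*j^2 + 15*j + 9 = (j + 3)*(j^2 + 4*j + 3) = (j + 1)*(j + 3)*(j + 3)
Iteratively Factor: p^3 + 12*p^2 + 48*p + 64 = (p + 4)*(p^2 + 8*p + 16) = (p + 4)^2*(p + 4)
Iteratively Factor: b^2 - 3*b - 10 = (b - 5)*(b + 2)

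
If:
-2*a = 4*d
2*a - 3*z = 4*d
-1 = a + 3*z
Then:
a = -1/5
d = 1/10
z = -4/15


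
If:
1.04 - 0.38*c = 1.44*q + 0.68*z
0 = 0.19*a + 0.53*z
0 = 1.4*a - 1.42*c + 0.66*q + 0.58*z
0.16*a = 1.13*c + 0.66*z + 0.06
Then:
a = -0.75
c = -0.32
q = 0.68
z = 0.27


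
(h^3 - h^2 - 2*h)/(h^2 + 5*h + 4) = h*(h - 2)/(h + 4)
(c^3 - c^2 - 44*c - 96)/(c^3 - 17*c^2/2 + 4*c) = 2*(c^2 + 7*c + 12)/(c*(2*c - 1))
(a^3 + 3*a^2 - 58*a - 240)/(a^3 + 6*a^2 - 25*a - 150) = (a - 8)/(a - 5)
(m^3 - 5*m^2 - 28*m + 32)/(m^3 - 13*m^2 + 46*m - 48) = (m^2 + 3*m - 4)/(m^2 - 5*m + 6)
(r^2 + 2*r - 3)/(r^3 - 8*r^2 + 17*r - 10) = (r + 3)/(r^2 - 7*r + 10)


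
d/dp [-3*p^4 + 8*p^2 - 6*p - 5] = -12*p^3 + 16*p - 6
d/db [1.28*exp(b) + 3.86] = 1.28*exp(b)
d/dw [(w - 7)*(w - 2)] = 2*w - 9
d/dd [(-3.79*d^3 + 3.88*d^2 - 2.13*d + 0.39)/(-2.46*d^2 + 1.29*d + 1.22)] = (9.3234*d^4 - 9.7782*d^3 - 14.106*d^2 + 11.386*d - 3.1017)/(6.0516*d^4 - 6.3468*d^3 - 4.3383*d^2 + 3.1476*d + 1.4884)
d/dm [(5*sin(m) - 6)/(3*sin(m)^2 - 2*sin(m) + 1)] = (-15*sin(m)^2 + 36*sin(m) - 7)*cos(m)/(3*sin(m)^2 - 2*sin(m) + 1)^2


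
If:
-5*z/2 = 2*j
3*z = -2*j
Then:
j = 0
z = 0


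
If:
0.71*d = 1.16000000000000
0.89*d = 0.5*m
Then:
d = 1.63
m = 2.91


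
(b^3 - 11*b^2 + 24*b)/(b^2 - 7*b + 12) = b*(b - 8)/(b - 4)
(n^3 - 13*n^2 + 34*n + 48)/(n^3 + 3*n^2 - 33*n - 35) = (n^2 - 14*n + 48)/(n^2 + 2*n - 35)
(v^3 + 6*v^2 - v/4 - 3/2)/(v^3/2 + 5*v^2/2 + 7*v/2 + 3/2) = (4*v^3 + 24*v^2 - v - 6)/(2*(v^3 + 5*v^2 + 7*v + 3))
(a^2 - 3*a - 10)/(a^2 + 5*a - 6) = (a^2 - 3*a - 10)/(a^2 + 5*a - 6)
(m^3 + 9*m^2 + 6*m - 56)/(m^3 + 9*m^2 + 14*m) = (m^2 + 2*m - 8)/(m*(m + 2))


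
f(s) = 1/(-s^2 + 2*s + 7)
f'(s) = (2*s - 2)/(-s^2 + 2*s + 7)^2 = 2*(s - 1)/(-s^2 + 2*s + 7)^2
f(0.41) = 0.13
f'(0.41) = -0.02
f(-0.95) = 0.24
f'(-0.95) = -0.22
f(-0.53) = 0.18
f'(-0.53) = -0.10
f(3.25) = 0.34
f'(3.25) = 0.52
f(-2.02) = -0.89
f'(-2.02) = -4.81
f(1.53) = 0.13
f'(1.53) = 0.02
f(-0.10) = 0.15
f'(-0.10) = -0.05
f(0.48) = 0.13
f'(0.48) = -0.02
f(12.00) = -0.00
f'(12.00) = 0.00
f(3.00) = 0.25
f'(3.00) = 0.25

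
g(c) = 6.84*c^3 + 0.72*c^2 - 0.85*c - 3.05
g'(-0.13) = -0.69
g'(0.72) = 10.82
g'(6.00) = 746.51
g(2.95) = 176.31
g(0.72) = -0.74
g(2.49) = 104.90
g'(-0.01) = -0.86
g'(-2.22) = 97.08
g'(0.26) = 0.91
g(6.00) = 1495.21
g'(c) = 20.52*c^2 + 1.44*c - 0.85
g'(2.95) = 181.97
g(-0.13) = -2.94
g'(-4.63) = 432.37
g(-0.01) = -3.04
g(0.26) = -3.10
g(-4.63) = -662.57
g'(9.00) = 1674.23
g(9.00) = 5033.98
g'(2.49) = 129.96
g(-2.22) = -72.45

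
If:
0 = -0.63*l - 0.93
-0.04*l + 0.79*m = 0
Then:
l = -1.48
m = -0.07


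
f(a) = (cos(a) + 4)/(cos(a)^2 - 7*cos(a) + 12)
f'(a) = (2*sin(a)*cos(a) - 7*sin(a))*(cos(a) + 4)/(cos(a)^2 - 7*cos(a) + 12)^2 - sin(a)/(cos(a)^2 - 7*cos(a) + 12) = (cos(a)^2 + 8*cos(a) - 40)*sin(a)/(cos(a)^2 - 7*cos(a) + 12)^2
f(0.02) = 0.83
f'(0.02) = -0.02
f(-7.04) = 0.64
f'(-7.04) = 0.42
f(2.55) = 0.17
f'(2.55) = -0.07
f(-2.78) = 0.16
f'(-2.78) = 0.04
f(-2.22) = 0.20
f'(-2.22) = 0.13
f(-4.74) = 0.34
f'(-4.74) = -0.29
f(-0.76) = 0.63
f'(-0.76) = 0.42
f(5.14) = 0.48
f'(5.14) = 0.39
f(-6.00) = 0.80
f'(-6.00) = -0.23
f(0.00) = 0.83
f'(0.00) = 0.00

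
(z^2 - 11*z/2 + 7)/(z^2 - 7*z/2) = (z - 2)/z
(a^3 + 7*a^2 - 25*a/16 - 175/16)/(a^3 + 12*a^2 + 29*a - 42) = (a^2 - 25/16)/(a^2 + 5*a - 6)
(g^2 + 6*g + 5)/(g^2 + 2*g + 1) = (g + 5)/(g + 1)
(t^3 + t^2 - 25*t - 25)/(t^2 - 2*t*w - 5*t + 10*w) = (t^2 + 6*t + 5)/(t - 2*w)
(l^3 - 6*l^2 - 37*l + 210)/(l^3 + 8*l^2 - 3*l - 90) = (l^2 - 12*l + 35)/(l^2 + 2*l - 15)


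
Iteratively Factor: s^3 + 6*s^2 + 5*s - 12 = (s + 4)*(s^2 + 2*s - 3) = (s - 1)*(s + 4)*(s + 3)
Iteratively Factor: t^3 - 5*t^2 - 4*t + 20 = (t - 5)*(t^2 - 4) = (t - 5)*(t + 2)*(t - 2)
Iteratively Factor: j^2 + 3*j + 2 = (j + 1)*(j + 2)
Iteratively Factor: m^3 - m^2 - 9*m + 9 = (m - 1)*(m^2 - 9) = (m - 1)*(m + 3)*(m - 3)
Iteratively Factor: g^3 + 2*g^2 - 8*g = (g + 4)*(g^2 - 2*g) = (g - 2)*(g + 4)*(g)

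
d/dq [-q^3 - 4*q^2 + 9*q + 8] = -3*q^2 - 8*q + 9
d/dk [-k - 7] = -1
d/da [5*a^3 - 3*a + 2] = 15*a^2 - 3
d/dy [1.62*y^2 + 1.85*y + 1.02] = 3.24*y + 1.85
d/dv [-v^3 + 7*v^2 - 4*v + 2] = -3*v^2 + 14*v - 4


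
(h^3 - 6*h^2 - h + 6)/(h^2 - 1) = h - 6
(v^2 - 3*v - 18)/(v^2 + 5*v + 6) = (v - 6)/(v + 2)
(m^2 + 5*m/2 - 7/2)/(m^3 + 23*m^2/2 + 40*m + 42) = (m - 1)/(m^2 + 8*m + 12)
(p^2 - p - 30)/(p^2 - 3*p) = (p^2 - p - 30)/(p*(p - 3))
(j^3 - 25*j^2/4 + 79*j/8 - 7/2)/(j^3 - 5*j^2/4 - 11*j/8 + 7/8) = (j - 4)/(j + 1)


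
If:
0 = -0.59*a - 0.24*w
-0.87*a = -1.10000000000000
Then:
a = 1.26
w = -3.11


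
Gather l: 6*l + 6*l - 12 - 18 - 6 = 12*l - 36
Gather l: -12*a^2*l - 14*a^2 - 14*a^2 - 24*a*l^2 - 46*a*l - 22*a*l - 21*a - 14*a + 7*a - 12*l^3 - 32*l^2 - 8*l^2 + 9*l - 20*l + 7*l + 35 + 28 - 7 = -28*a^2 - 28*a - 12*l^3 + l^2*(-24*a - 40) + l*(-12*a^2 - 68*a - 4) + 56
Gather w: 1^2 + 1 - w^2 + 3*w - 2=-w^2 + 3*w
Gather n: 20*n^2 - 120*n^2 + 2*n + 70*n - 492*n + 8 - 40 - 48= -100*n^2 - 420*n - 80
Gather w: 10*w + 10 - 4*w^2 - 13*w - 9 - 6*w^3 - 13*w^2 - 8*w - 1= -6*w^3 - 17*w^2 - 11*w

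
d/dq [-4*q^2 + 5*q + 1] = 5 - 8*q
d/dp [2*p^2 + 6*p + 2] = 4*p + 6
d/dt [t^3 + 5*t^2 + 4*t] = 3*t^2 + 10*t + 4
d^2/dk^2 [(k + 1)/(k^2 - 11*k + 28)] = 2*((10 - 3*k)*(k^2 - 11*k + 28) + (k + 1)*(2*k - 11)^2)/(k^2 - 11*k + 28)^3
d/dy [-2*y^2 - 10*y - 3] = -4*y - 10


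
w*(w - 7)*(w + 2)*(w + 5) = w^4 - 39*w^2 - 70*w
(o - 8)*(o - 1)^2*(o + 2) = o^4 - 8*o^3 - 3*o^2 + 26*o - 16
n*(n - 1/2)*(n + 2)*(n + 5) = n^4 + 13*n^3/2 + 13*n^2/2 - 5*n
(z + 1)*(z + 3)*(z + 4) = z^3 + 8*z^2 + 19*z + 12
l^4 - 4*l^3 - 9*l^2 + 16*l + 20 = (l - 5)*(l - 2)*(l + 1)*(l + 2)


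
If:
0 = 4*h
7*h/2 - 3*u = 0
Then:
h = 0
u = 0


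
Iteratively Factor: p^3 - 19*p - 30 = (p + 2)*(p^2 - 2*p - 15) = (p - 5)*(p + 2)*(p + 3)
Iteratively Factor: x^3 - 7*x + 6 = (x + 3)*(x^2 - 3*x + 2) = (x - 1)*(x + 3)*(x - 2)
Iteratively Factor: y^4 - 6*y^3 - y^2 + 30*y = (y - 3)*(y^3 - 3*y^2 - 10*y) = (y - 3)*(y + 2)*(y^2 - 5*y) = (y - 5)*(y - 3)*(y + 2)*(y)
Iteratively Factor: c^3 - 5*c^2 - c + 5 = (c - 5)*(c^2 - 1) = (c - 5)*(c - 1)*(c + 1)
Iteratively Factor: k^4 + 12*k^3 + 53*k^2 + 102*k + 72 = (k + 4)*(k^3 + 8*k^2 + 21*k + 18) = (k + 3)*(k + 4)*(k^2 + 5*k + 6) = (k + 3)^2*(k + 4)*(k + 2)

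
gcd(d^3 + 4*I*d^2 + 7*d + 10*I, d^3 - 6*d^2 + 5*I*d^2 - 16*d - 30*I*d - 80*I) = d + 5*I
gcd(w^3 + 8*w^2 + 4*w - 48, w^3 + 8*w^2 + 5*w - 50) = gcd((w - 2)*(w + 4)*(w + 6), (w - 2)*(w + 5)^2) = w - 2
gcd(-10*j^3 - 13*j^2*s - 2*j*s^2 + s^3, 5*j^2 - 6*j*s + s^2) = -5*j + s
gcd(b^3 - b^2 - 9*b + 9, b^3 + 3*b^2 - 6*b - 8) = 1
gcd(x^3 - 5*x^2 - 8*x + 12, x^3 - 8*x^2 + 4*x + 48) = x^2 - 4*x - 12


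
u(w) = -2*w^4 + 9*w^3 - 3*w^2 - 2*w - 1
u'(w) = -8*w^3 + 27*w^2 - 6*w - 2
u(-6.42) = -5890.88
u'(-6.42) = 3266.24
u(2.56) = 39.31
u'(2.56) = 25.37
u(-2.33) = -185.42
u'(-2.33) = 259.75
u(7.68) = -3074.29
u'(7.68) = -2079.43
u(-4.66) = -1910.71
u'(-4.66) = 1421.84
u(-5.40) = -3195.47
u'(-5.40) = 2077.43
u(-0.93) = -10.47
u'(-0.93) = 33.37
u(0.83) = -0.53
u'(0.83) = 7.05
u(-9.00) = -19909.00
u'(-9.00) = 8071.00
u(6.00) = -769.00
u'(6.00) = -794.00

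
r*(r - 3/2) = r^2 - 3*r/2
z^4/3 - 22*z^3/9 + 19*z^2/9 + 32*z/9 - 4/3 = (z/3 + 1/3)*(z - 6)*(z - 2)*(z - 1/3)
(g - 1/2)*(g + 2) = g^2 + 3*g/2 - 1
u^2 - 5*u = u*(u - 5)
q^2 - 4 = (q - 2)*(q + 2)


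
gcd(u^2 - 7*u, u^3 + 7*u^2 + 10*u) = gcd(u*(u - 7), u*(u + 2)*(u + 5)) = u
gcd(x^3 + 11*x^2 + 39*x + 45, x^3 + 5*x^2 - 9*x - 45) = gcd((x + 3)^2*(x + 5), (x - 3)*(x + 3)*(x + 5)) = x^2 + 8*x + 15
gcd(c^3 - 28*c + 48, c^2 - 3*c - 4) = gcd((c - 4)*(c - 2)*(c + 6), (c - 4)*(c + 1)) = c - 4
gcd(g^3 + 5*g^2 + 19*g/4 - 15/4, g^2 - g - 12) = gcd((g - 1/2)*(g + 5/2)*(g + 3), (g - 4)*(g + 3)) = g + 3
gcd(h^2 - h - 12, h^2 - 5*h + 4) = h - 4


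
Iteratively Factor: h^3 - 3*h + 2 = (h - 1)*(h^2 + h - 2) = (h - 1)^2*(h + 2)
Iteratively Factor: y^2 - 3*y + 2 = (y - 2)*(y - 1)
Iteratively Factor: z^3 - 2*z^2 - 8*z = (z)*(z^2 - 2*z - 8) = z*(z + 2)*(z - 4)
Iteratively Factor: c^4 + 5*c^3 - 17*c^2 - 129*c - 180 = (c - 5)*(c^3 + 10*c^2 + 33*c + 36) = (c - 5)*(c + 4)*(c^2 + 6*c + 9) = (c - 5)*(c + 3)*(c + 4)*(c + 3)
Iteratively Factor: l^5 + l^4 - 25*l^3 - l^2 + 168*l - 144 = (l - 1)*(l^4 + 2*l^3 - 23*l^2 - 24*l + 144) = (l - 1)*(l + 4)*(l^3 - 2*l^2 - 15*l + 36) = (l - 3)*(l - 1)*(l + 4)*(l^2 + l - 12) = (l - 3)^2*(l - 1)*(l + 4)*(l + 4)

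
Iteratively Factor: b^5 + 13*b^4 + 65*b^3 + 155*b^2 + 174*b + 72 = (b + 2)*(b^4 + 11*b^3 + 43*b^2 + 69*b + 36) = (b + 2)*(b + 3)*(b^3 + 8*b^2 + 19*b + 12) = (b + 1)*(b + 2)*(b + 3)*(b^2 + 7*b + 12) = (b + 1)*(b + 2)*(b + 3)*(b + 4)*(b + 3)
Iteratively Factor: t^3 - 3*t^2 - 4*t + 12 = (t + 2)*(t^2 - 5*t + 6) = (t - 2)*(t + 2)*(t - 3)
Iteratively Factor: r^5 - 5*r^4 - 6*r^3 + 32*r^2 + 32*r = (r + 1)*(r^4 - 6*r^3 + 32*r) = (r + 1)*(r + 2)*(r^3 - 8*r^2 + 16*r) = (r - 4)*(r + 1)*(r + 2)*(r^2 - 4*r) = r*(r - 4)*(r + 1)*(r + 2)*(r - 4)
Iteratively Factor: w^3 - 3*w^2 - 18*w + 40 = (w - 5)*(w^2 + 2*w - 8) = (w - 5)*(w - 2)*(w + 4)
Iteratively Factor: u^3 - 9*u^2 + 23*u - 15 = (u - 3)*(u^2 - 6*u + 5) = (u - 5)*(u - 3)*(u - 1)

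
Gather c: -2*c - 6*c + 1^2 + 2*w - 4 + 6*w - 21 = -8*c + 8*w - 24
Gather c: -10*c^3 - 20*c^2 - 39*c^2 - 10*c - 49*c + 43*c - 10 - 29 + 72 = -10*c^3 - 59*c^2 - 16*c + 33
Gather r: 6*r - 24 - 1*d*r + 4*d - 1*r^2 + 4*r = 4*d - r^2 + r*(10 - d) - 24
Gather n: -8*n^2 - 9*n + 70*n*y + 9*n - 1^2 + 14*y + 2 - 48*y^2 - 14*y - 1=-8*n^2 + 70*n*y - 48*y^2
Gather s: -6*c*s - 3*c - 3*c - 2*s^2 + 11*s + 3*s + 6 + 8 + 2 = -6*c - 2*s^2 + s*(14 - 6*c) + 16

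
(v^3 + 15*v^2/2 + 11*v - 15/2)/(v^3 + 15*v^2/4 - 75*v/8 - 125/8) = 4*(2*v^2 + 5*v - 3)/(8*v^2 - 10*v - 25)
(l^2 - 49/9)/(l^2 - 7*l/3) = (l + 7/3)/l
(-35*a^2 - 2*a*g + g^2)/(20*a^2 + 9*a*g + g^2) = (-7*a + g)/(4*a + g)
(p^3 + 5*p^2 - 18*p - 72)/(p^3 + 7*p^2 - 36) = (p - 4)/(p - 2)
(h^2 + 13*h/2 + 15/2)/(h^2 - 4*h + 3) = (2*h^2 + 13*h + 15)/(2*(h^2 - 4*h + 3))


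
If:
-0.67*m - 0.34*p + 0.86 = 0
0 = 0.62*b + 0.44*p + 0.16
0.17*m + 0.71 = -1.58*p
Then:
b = 0.18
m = 1.60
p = -0.62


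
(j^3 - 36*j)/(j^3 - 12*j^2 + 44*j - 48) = j*(j + 6)/(j^2 - 6*j + 8)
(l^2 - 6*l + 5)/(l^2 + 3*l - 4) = (l - 5)/(l + 4)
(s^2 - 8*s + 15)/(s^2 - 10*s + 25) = (s - 3)/(s - 5)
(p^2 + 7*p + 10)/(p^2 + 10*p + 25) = (p + 2)/(p + 5)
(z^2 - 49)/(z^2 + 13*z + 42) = (z - 7)/(z + 6)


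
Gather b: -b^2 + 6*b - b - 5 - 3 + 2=-b^2 + 5*b - 6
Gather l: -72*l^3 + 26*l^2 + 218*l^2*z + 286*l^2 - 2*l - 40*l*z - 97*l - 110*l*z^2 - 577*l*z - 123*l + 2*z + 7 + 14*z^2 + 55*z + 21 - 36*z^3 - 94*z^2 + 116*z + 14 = -72*l^3 + l^2*(218*z + 312) + l*(-110*z^2 - 617*z - 222) - 36*z^3 - 80*z^2 + 173*z + 42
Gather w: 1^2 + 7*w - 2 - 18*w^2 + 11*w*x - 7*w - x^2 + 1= -18*w^2 + 11*w*x - x^2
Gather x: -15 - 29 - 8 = -52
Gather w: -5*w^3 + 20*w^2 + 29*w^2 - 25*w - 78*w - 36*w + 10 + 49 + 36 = -5*w^3 + 49*w^2 - 139*w + 95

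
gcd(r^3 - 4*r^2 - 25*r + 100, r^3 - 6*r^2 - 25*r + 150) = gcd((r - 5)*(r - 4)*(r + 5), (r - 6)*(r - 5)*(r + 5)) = r^2 - 25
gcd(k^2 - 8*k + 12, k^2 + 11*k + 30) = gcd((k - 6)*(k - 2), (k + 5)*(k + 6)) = 1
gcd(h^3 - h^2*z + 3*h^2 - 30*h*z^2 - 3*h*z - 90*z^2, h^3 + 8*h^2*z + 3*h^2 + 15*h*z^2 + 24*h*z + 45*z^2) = h^2 + 5*h*z + 3*h + 15*z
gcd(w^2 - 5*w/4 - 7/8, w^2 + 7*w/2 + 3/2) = w + 1/2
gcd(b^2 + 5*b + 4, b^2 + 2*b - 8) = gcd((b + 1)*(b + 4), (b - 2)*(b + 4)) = b + 4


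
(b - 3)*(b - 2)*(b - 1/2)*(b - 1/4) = b^4 - 23*b^3/4 + 79*b^2/8 - 41*b/8 + 3/4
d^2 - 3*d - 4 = (d - 4)*(d + 1)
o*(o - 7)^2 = o^3 - 14*o^2 + 49*o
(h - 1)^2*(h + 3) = h^3 + h^2 - 5*h + 3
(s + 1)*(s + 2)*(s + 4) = s^3 + 7*s^2 + 14*s + 8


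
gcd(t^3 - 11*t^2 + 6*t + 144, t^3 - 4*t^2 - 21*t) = t + 3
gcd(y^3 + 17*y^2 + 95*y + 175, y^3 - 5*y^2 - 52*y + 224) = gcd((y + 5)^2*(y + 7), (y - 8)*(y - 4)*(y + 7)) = y + 7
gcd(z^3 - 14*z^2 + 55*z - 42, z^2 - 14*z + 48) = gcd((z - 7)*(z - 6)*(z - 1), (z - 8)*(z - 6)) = z - 6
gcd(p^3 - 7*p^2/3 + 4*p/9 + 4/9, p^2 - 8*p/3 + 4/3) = p^2 - 8*p/3 + 4/3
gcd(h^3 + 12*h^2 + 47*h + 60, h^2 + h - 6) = h + 3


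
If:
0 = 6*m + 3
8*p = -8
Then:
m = -1/2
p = -1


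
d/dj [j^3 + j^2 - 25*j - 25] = 3*j^2 + 2*j - 25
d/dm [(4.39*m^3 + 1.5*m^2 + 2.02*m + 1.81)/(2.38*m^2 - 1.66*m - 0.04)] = (10.4482*m^4 - 14.5748*m^3 - 7.8244*m^2 - 8.7356*m + 2.9238)/(5.6644*m^4 - 7.9016*m^3 + 2.5652*m^2 + 0.1328*m + 0.0016)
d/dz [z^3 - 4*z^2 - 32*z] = 3*z^2 - 8*z - 32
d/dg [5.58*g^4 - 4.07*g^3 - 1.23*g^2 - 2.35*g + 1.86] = 22.32*g^3 - 12.21*g^2 - 2.46*g - 2.35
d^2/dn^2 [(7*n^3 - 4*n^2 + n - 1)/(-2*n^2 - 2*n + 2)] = (-19*n^3 + 36*n^2 - 21*n + 5)/(n^6 + 3*n^5 - 5*n^3 + 3*n - 1)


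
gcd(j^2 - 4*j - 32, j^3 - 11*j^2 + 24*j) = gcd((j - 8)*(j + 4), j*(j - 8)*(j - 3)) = j - 8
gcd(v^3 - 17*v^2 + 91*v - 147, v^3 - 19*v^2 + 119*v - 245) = v^2 - 14*v + 49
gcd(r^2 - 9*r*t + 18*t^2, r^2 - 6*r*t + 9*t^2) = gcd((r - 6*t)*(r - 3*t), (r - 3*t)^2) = r - 3*t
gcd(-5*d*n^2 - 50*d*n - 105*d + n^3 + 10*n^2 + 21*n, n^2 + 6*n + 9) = n + 3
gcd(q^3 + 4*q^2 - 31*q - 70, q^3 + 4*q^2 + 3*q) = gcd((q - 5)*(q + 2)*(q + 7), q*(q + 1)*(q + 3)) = 1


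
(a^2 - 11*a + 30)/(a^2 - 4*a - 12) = (a - 5)/(a + 2)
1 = 1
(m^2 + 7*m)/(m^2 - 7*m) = (m + 7)/(m - 7)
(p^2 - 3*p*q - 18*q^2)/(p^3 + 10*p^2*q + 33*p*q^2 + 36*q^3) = (p - 6*q)/(p^2 + 7*p*q + 12*q^2)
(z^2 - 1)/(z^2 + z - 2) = (z + 1)/(z + 2)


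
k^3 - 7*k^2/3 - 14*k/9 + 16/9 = (k - 8/3)*(k - 2/3)*(k + 1)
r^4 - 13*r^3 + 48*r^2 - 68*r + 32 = (r - 8)*(r - 2)^2*(r - 1)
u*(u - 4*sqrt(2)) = u^2 - 4*sqrt(2)*u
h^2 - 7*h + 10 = (h - 5)*(h - 2)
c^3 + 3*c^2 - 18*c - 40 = (c - 4)*(c + 2)*(c + 5)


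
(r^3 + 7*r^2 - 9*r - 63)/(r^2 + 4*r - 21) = r + 3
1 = 1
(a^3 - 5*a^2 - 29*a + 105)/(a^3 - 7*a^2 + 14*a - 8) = (a^3 - 5*a^2 - 29*a + 105)/(a^3 - 7*a^2 + 14*a - 8)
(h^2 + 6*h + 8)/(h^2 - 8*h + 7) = (h^2 + 6*h + 8)/(h^2 - 8*h + 7)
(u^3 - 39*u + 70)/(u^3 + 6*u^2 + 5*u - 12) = (u^3 - 39*u + 70)/(u^3 + 6*u^2 + 5*u - 12)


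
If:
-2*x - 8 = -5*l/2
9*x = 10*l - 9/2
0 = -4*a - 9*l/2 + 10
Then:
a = -517/20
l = 126/5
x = 55/2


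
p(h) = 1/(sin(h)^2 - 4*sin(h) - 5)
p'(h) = (-2*sin(h)*cos(h) + 4*cos(h))/(sin(h)^2 - 4*sin(h) - 5)^2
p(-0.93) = -0.87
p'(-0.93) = 2.53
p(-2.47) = -0.47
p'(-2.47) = -0.91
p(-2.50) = -0.44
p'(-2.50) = -0.82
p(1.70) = -0.13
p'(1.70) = -0.00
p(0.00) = -0.20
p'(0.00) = 0.16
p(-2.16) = -1.02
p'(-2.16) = -3.25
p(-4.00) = -0.13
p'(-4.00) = -0.03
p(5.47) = -0.64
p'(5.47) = 1.53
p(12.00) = -0.39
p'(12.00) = 0.65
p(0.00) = -0.20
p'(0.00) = 0.16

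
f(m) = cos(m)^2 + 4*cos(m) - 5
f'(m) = -2*sin(m)*cos(m) - 4*sin(m)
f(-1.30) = -3.86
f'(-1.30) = 4.37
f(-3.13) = -8.00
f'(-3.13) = 0.02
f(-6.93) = -1.17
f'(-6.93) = 3.37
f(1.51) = -4.75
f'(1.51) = -4.11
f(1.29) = -3.81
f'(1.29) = -4.38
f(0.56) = -0.89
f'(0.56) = -3.02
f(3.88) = -7.41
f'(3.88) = 1.70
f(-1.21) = -3.46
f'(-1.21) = 4.40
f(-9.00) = -7.81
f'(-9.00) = 0.90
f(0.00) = 0.00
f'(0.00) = 0.00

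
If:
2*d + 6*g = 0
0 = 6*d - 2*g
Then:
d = 0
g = 0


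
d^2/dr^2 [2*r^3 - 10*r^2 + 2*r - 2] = 12*r - 20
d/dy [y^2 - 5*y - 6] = 2*y - 5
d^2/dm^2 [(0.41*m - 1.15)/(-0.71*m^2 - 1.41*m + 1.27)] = (-(0.41*m - 1.15)*(1.42*m + 1.41)*(2.84*m + 2.82) + (1.7466*m - 0.4768)*(0.71*m^2 + 1.41*m - 1.27))/(0.71*m^2 + 1.41*m - 1.27)^3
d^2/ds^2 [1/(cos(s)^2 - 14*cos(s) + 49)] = 2*(-7*cos(s) - cos(2*s) + 2)/(cos(s) - 7)^4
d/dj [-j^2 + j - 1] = 1 - 2*j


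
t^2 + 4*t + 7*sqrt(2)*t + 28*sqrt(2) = (t + 4)*(t + 7*sqrt(2))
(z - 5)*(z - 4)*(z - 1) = z^3 - 10*z^2 + 29*z - 20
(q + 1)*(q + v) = q^2 + q*v + q + v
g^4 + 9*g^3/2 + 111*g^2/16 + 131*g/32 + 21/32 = (g + 1/4)*(g + 1)*(g + 3/2)*(g + 7/4)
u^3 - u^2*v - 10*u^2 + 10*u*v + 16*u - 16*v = (u - 8)*(u - 2)*(u - v)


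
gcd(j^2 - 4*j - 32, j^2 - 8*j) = j - 8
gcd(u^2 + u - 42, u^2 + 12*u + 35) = u + 7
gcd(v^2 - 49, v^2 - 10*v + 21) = v - 7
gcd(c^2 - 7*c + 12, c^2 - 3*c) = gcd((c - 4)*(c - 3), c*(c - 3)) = c - 3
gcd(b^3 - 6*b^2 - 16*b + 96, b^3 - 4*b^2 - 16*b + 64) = b^2 - 16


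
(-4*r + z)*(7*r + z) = -28*r^2 + 3*r*z + z^2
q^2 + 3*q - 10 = (q - 2)*(q + 5)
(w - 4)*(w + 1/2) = w^2 - 7*w/2 - 2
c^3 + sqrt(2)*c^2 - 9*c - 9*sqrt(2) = (c - 3)*(c + 3)*(c + sqrt(2))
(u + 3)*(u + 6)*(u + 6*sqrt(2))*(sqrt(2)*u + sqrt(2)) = sqrt(2)*u^4 + 12*u^3 + 10*sqrt(2)*u^3 + 27*sqrt(2)*u^2 + 120*u^2 + 18*sqrt(2)*u + 324*u + 216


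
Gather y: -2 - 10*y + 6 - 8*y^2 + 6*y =-8*y^2 - 4*y + 4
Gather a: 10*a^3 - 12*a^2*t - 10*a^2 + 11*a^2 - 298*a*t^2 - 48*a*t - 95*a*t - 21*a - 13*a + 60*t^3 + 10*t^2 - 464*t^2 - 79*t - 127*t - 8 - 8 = 10*a^3 + a^2*(1 - 12*t) + a*(-298*t^2 - 143*t - 34) + 60*t^3 - 454*t^2 - 206*t - 16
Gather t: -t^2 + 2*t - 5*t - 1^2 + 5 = -t^2 - 3*t + 4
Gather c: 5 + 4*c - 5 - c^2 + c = -c^2 + 5*c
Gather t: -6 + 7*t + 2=7*t - 4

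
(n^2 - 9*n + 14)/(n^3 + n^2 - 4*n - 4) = (n - 7)/(n^2 + 3*n + 2)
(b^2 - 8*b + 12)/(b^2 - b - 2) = (b - 6)/(b + 1)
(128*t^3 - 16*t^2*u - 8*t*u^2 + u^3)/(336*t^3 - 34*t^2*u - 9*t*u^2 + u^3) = (16*t^2 - u^2)/(42*t^2 + t*u - u^2)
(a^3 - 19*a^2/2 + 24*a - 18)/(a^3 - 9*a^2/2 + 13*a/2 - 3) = (a - 6)/(a - 1)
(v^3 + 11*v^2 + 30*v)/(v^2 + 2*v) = (v^2 + 11*v + 30)/(v + 2)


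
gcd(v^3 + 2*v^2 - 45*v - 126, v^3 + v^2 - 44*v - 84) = v^2 - v - 42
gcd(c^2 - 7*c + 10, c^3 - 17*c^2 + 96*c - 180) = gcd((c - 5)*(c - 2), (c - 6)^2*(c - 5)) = c - 5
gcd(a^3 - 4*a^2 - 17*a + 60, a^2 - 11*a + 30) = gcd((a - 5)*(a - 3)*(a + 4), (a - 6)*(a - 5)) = a - 5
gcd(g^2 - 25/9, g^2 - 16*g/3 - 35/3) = g + 5/3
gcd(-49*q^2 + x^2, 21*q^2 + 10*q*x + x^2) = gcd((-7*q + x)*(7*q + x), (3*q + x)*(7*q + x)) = 7*q + x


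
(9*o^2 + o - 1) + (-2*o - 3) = 9*o^2 - o - 4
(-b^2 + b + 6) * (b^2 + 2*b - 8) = -b^4 - b^3 + 16*b^2 + 4*b - 48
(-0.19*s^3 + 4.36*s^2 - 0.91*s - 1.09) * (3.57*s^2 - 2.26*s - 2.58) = -0.6783*s^5 + 15.9946*s^4 - 12.6121*s^3 - 13.0835*s^2 + 4.8112*s + 2.8122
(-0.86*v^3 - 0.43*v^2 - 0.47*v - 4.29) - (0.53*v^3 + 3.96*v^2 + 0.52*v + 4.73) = -1.39*v^3 - 4.39*v^2 - 0.99*v - 9.02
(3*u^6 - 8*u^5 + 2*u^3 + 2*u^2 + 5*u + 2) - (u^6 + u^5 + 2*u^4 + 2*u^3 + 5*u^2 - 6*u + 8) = 2*u^6 - 9*u^5 - 2*u^4 - 3*u^2 + 11*u - 6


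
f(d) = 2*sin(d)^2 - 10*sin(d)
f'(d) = 4*sin(d)*cos(d) - 10*cos(d)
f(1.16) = -7.49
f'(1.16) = -2.53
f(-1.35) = 11.66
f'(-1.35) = -3.04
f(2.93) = -2.01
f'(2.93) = 8.96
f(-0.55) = 5.77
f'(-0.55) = -10.31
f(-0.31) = 3.24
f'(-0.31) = -10.69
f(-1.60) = 11.99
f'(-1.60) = 0.41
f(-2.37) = 7.95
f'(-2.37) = 9.17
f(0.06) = -0.59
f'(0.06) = -9.74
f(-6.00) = -2.64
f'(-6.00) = -8.53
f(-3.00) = 1.45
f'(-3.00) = 10.46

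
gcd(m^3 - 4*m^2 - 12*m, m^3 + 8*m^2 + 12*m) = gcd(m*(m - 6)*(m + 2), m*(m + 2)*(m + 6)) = m^2 + 2*m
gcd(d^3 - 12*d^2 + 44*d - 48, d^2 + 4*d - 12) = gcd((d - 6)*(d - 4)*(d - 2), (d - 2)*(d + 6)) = d - 2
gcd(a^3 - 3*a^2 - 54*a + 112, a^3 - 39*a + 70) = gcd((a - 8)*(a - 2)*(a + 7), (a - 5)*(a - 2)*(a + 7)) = a^2 + 5*a - 14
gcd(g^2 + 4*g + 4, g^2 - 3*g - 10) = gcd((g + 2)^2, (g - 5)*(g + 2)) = g + 2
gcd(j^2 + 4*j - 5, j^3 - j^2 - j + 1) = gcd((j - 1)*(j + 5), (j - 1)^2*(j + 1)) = j - 1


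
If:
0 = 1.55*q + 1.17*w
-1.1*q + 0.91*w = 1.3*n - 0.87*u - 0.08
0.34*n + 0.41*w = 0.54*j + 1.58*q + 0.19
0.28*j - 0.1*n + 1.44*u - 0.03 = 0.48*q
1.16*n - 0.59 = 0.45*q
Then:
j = 1.01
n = 0.40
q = -0.28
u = -0.24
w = 0.37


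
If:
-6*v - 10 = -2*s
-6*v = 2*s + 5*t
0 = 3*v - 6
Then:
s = 11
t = -34/5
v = 2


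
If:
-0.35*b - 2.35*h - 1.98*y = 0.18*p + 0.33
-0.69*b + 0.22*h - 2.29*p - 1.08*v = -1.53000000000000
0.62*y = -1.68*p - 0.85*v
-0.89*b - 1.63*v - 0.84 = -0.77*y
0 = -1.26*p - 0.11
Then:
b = 4.14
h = -2.82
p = -0.09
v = -1.62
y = 2.45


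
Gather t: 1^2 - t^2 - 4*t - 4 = -t^2 - 4*t - 3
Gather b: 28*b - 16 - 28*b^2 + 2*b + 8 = -28*b^2 + 30*b - 8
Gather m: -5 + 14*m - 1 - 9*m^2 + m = -9*m^2 + 15*m - 6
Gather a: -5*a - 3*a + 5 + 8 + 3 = 16 - 8*a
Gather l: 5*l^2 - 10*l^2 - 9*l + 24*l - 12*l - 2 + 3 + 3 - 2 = -5*l^2 + 3*l + 2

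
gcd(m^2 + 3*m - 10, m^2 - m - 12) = 1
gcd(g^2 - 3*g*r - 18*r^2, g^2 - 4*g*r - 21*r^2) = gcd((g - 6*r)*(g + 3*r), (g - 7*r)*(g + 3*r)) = g + 3*r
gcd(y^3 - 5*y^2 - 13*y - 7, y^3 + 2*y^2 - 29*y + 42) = 1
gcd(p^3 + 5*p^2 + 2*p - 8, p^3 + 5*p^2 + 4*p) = p + 4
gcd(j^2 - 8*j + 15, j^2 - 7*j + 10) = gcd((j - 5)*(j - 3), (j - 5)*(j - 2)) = j - 5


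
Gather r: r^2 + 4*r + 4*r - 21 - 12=r^2 + 8*r - 33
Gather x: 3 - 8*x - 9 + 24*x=16*x - 6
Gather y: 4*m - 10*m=-6*m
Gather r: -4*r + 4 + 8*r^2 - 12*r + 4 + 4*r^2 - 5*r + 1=12*r^2 - 21*r + 9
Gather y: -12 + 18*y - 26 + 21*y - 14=39*y - 52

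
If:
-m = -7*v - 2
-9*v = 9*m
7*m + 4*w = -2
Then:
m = 1/4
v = -1/4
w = -15/16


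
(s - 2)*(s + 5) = s^2 + 3*s - 10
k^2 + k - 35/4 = (k - 5/2)*(k + 7/2)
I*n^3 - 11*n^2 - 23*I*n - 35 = (n + 5*I)*(n + 7*I)*(I*n + 1)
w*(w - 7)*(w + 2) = w^3 - 5*w^2 - 14*w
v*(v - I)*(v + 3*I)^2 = v^4 + 5*I*v^3 - 3*v^2 + 9*I*v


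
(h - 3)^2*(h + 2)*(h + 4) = h^4 - 19*h^2 + 6*h + 72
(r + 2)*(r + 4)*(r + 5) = r^3 + 11*r^2 + 38*r + 40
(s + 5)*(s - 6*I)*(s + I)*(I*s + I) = I*s^4 + 5*s^3 + 6*I*s^3 + 30*s^2 + 11*I*s^2 + 25*s + 36*I*s + 30*I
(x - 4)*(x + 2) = x^2 - 2*x - 8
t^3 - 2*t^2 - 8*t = t*(t - 4)*(t + 2)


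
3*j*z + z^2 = z*(3*j + z)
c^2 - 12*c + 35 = (c - 7)*(c - 5)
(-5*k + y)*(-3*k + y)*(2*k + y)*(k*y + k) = 30*k^4*y + 30*k^4 - k^3*y^2 - k^3*y - 6*k^2*y^3 - 6*k^2*y^2 + k*y^4 + k*y^3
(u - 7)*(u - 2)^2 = u^3 - 11*u^2 + 32*u - 28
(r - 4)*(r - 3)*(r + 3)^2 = r^4 - r^3 - 21*r^2 + 9*r + 108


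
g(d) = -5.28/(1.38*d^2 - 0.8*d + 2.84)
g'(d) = -5.28*(0.8 - 2.76*d)/(1.38*d^2 - 0.8*d + 2.84)^2 = (14.5728*d - 4.224)/(1.38*d^2 - 0.8*d + 2.84)^2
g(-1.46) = -0.76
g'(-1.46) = -0.53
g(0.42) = -1.92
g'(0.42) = 0.25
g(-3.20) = -0.27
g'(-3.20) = -0.13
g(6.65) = -0.09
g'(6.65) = 0.03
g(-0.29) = -1.66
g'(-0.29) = -0.83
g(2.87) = -0.44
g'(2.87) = 0.27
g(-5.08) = -0.12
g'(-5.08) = -0.04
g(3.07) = -0.39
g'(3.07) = 0.23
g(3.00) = -0.41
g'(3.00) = 0.24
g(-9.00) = -0.04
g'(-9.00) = -0.01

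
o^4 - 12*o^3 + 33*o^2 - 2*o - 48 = (o - 8)*(o - 3)*(o - 2)*(o + 1)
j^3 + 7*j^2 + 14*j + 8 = (j + 1)*(j + 2)*(j + 4)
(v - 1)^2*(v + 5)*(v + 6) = v^4 + 9*v^3 + 9*v^2 - 49*v + 30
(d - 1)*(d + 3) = d^2 + 2*d - 3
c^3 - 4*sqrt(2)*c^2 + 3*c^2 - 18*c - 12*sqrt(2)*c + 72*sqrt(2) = (c - 3)*(c + 6)*(c - 4*sqrt(2))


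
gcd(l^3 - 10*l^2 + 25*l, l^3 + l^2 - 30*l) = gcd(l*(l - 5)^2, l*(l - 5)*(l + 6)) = l^2 - 5*l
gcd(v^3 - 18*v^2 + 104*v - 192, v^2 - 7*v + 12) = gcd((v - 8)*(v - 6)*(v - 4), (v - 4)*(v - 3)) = v - 4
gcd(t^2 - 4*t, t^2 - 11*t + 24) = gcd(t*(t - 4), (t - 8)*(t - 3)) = 1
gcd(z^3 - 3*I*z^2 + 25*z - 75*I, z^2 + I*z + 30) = z - 5*I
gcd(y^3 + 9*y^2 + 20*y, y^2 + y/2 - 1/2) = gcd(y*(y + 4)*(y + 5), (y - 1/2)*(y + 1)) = 1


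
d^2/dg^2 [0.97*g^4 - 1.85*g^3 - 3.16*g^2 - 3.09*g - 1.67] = 11.64*g^2 - 11.1*g - 6.32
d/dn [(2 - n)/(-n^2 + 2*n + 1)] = (n^2 - 2*n - 2*(n - 2)*(n - 1) - 1)/(-n^2 + 2*n + 1)^2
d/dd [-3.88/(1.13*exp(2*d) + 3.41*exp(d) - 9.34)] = (8.7688*exp(d) + 13.2308)*exp(d)/(1.13*exp(2*d) + 3.41*exp(d) - 9.34)^2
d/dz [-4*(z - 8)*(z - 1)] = 36 - 8*z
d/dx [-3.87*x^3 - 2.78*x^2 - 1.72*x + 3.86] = -11.61*x^2 - 5.56*x - 1.72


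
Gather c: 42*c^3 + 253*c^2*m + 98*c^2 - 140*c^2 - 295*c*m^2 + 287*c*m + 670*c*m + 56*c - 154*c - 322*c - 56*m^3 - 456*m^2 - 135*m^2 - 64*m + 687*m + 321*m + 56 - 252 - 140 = 42*c^3 + c^2*(253*m - 42) + c*(-295*m^2 + 957*m - 420) - 56*m^3 - 591*m^2 + 944*m - 336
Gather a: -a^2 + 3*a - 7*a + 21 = -a^2 - 4*a + 21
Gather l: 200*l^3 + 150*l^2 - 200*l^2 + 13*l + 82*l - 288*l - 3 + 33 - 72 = 200*l^3 - 50*l^2 - 193*l - 42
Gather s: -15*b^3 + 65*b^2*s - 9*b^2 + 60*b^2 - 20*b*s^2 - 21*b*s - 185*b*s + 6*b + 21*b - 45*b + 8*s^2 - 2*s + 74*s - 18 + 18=-15*b^3 + 51*b^2 - 18*b + s^2*(8 - 20*b) + s*(65*b^2 - 206*b + 72)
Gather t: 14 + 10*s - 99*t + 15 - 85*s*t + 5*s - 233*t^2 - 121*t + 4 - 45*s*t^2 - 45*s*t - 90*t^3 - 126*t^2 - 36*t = 15*s - 90*t^3 + t^2*(-45*s - 359) + t*(-130*s - 256) + 33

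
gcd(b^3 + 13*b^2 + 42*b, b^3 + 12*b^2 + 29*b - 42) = b^2 + 13*b + 42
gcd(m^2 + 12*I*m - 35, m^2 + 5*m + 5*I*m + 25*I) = m + 5*I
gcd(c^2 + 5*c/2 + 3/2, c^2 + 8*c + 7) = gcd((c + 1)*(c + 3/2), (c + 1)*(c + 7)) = c + 1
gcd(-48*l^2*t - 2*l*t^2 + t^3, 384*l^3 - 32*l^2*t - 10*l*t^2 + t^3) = -48*l^2 - 2*l*t + t^2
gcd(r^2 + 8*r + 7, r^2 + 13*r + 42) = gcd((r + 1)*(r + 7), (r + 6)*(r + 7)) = r + 7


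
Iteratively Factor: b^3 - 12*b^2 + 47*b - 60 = (b - 5)*(b^2 - 7*b + 12) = (b - 5)*(b - 4)*(b - 3)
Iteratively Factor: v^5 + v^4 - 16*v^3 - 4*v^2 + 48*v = (v + 4)*(v^4 - 3*v^3 - 4*v^2 + 12*v) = (v - 3)*(v + 4)*(v^3 - 4*v) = (v - 3)*(v + 2)*(v + 4)*(v^2 - 2*v) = v*(v - 3)*(v + 2)*(v + 4)*(v - 2)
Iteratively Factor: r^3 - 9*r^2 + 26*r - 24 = (r - 3)*(r^2 - 6*r + 8) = (r - 3)*(r - 2)*(r - 4)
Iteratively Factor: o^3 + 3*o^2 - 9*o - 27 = (o - 3)*(o^2 + 6*o + 9) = (o - 3)*(o + 3)*(o + 3)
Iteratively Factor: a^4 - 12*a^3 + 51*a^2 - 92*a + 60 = (a - 2)*(a^3 - 10*a^2 + 31*a - 30) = (a - 5)*(a - 2)*(a^2 - 5*a + 6) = (a - 5)*(a - 2)^2*(a - 3)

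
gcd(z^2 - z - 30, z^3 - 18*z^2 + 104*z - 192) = z - 6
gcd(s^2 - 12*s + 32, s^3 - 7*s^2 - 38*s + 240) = s - 8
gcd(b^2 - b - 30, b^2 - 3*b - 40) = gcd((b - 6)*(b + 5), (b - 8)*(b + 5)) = b + 5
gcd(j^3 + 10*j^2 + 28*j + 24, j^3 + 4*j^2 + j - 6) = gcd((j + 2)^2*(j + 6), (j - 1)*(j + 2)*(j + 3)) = j + 2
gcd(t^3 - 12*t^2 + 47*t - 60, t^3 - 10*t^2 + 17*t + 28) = t - 4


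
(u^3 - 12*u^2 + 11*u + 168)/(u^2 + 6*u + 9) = (u^2 - 15*u + 56)/(u + 3)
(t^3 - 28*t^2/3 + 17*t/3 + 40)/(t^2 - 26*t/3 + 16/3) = (3*t^2 - 4*t - 15)/(3*t - 2)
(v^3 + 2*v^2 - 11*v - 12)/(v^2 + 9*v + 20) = (v^2 - 2*v - 3)/(v + 5)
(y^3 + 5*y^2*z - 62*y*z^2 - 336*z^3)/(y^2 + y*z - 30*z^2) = (y^2 - y*z - 56*z^2)/(y - 5*z)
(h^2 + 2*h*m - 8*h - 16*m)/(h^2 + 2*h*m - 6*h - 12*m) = (h - 8)/(h - 6)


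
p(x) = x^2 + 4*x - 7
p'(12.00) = 28.00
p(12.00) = 185.00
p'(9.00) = 22.00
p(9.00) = 110.00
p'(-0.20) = 3.60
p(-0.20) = -7.76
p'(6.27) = 16.54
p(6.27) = 57.39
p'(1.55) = 7.10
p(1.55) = 1.60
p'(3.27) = 10.54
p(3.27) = 16.77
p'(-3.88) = -3.76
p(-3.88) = -7.47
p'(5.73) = 15.46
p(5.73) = 48.75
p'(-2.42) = -0.84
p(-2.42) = -10.82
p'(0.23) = 4.46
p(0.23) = -6.03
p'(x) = 2*x + 4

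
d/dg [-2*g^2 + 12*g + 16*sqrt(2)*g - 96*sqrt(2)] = -4*g + 12 + 16*sqrt(2)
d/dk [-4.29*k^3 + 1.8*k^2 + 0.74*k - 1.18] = -12.87*k^2 + 3.6*k + 0.74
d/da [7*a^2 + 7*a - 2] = 14*a + 7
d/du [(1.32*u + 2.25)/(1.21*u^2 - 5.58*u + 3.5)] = (-1.5972*u^2 - 5.445*u + 17.175)/(1.4641*u^4 - 13.5036*u^3 + 39.6064*u^2 - 39.06*u + 12.25)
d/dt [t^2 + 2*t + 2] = 2*t + 2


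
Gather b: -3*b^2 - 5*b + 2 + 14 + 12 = -3*b^2 - 5*b + 28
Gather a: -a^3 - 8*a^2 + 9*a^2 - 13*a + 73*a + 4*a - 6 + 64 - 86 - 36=-a^3 + a^2 + 64*a - 64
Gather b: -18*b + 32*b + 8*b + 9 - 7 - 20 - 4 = 22*b - 22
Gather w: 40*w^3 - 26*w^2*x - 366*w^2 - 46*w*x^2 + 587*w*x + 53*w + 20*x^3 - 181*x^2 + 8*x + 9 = 40*w^3 + w^2*(-26*x - 366) + w*(-46*x^2 + 587*x + 53) + 20*x^3 - 181*x^2 + 8*x + 9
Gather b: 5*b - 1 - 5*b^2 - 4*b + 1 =-5*b^2 + b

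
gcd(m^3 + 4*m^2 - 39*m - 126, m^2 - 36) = m - 6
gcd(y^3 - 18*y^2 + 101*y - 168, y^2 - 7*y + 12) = y - 3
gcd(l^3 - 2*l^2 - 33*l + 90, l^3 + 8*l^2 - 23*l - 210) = l^2 + l - 30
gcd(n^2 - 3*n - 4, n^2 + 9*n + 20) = 1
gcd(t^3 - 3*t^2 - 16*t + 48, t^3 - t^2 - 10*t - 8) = t - 4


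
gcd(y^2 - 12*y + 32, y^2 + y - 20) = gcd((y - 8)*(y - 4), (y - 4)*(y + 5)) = y - 4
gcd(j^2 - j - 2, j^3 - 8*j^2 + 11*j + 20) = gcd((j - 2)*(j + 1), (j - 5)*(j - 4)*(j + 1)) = j + 1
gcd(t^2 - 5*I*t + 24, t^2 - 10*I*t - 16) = t - 8*I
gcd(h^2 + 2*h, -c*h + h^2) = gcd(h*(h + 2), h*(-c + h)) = h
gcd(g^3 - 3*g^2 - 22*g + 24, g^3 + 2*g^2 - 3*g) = g - 1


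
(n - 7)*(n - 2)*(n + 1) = n^3 - 8*n^2 + 5*n + 14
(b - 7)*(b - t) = b^2 - b*t - 7*b + 7*t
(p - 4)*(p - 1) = p^2 - 5*p + 4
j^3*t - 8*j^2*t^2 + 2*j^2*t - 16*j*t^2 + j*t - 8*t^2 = (j + 1)*(j - 8*t)*(j*t + t)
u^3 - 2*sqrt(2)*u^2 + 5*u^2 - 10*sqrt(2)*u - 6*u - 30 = (u + 5)*(u - 3*sqrt(2))*(u + sqrt(2))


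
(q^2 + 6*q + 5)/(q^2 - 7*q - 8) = (q + 5)/(q - 8)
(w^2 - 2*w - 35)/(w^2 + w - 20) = (w - 7)/(w - 4)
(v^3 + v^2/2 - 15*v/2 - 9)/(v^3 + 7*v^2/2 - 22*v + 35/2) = (2*v^3 + v^2 - 15*v - 18)/(2*v^3 + 7*v^2 - 44*v + 35)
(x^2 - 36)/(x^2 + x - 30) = (x - 6)/(x - 5)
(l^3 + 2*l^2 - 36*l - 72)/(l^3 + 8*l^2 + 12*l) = (l - 6)/l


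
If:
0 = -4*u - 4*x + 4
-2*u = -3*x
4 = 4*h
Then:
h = 1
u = 3/5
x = 2/5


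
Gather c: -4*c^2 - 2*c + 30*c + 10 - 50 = -4*c^2 + 28*c - 40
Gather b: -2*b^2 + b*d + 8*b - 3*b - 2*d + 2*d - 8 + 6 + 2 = -2*b^2 + b*(d + 5)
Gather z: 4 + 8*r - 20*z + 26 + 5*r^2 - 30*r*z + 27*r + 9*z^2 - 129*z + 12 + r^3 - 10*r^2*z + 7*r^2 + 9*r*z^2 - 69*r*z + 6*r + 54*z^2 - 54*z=r^3 + 12*r^2 + 41*r + z^2*(9*r + 63) + z*(-10*r^2 - 99*r - 203) + 42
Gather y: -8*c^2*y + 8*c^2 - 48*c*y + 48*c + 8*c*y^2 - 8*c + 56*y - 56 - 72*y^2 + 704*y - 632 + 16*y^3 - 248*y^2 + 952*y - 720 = 8*c^2 + 40*c + 16*y^3 + y^2*(8*c - 320) + y*(-8*c^2 - 48*c + 1712) - 1408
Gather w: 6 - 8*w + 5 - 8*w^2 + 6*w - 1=-8*w^2 - 2*w + 10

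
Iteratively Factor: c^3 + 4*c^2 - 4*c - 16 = (c + 4)*(c^2 - 4) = (c - 2)*(c + 4)*(c + 2)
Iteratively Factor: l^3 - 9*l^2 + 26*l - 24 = (l - 4)*(l^2 - 5*l + 6) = (l - 4)*(l - 3)*(l - 2)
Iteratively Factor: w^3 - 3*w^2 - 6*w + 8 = (w - 4)*(w^2 + w - 2) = (w - 4)*(w - 1)*(w + 2)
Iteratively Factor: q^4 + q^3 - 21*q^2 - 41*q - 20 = (q + 1)*(q^3 - 21*q - 20) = (q + 1)*(q + 4)*(q^2 - 4*q - 5) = (q - 5)*(q + 1)*(q + 4)*(q + 1)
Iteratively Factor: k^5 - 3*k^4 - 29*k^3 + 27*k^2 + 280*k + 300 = (k + 3)*(k^4 - 6*k^3 - 11*k^2 + 60*k + 100) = (k - 5)*(k + 3)*(k^3 - k^2 - 16*k - 20) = (k - 5)*(k + 2)*(k + 3)*(k^2 - 3*k - 10) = (k - 5)^2*(k + 2)*(k + 3)*(k + 2)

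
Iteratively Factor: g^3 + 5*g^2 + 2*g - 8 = (g + 2)*(g^2 + 3*g - 4) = (g - 1)*(g + 2)*(g + 4)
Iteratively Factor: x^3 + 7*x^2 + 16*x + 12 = (x + 2)*(x^2 + 5*x + 6) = (x + 2)*(x + 3)*(x + 2)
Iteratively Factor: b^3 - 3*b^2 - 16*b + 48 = (b - 3)*(b^2 - 16) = (b - 3)*(b + 4)*(b - 4)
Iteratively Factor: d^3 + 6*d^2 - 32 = (d + 4)*(d^2 + 2*d - 8) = (d - 2)*(d + 4)*(d + 4)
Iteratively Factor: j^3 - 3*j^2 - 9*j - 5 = (j - 5)*(j^2 + 2*j + 1) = (j - 5)*(j + 1)*(j + 1)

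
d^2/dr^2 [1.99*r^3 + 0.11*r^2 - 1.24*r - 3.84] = 11.94*r + 0.22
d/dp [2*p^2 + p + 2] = 4*p + 1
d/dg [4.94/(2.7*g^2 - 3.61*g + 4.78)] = (17.8334 - 26.676*g)/(2.7*g^2 - 3.61*g + 4.78)^2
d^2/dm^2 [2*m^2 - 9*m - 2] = 4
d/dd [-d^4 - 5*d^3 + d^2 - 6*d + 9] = -4*d^3 - 15*d^2 + 2*d - 6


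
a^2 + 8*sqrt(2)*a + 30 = (a + 3*sqrt(2))*(a + 5*sqrt(2))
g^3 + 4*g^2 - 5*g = g*(g - 1)*(g + 5)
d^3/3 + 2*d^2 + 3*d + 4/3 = (d/3 + 1/3)*(d + 1)*(d + 4)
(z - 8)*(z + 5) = z^2 - 3*z - 40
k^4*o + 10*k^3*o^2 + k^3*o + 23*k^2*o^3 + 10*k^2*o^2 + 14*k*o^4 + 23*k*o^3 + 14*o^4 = (k + o)*(k + 2*o)*(k + 7*o)*(k*o + o)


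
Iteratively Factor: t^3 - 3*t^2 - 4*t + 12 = (t - 3)*(t^2 - 4) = (t - 3)*(t - 2)*(t + 2)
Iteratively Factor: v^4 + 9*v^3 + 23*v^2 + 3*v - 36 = (v + 3)*(v^3 + 6*v^2 + 5*v - 12) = (v + 3)*(v + 4)*(v^2 + 2*v - 3) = (v + 3)^2*(v + 4)*(v - 1)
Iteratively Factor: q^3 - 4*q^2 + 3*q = (q - 1)*(q^2 - 3*q) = q*(q - 1)*(q - 3)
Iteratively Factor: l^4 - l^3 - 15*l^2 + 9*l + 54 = (l - 3)*(l^3 + 2*l^2 - 9*l - 18) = (l - 3)^2*(l^2 + 5*l + 6) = (l - 3)^2*(l + 3)*(l + 2)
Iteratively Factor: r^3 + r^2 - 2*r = (r - 1)*(r^2 + 2*r) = (r - 1)*(r + 2)*(r)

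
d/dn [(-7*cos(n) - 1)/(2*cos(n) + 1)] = 5*sin(n)/(2*cos(n) + 1)^2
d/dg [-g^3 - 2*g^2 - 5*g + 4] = -3*g^2 - 4*g - 5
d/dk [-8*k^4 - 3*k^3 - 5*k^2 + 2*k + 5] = -32*k^3 - 9*k^2 - 10*k + 2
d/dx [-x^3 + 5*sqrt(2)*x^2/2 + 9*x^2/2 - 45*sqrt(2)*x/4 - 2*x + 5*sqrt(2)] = -3*x^2 + 5*sqrt(2)*x + 9*x - 45*sqrt(2)/4 - 2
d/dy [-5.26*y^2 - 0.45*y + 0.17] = -10.52*y - 0.45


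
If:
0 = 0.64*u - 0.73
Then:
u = 1.14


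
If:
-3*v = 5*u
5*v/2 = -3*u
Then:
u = 0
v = 0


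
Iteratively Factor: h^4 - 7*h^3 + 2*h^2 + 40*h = (h - 4)*(h^3 - 3*h^2 - 10*h) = (h - 4)*(h + 2)*(h^2 - 5*h) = (h - 5)*(h - 4)*(h + 2)*(h)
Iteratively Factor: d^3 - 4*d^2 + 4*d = (d - 2)*(d^2 - 2*d) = d*(d - 2)*(d - 2)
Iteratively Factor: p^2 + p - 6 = (p + 3)*(p - 2)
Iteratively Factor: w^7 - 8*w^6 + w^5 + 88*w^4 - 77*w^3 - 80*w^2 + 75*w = (w - 5)*(w^6 - 3*w^5 - 14*w^4 + 18*w^3 + 13*w^2 - 15*w) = (w - 5)*(w - 1)*(w^5 - 2*w^4 - 16*w^3 + 2*w^2 + 15*w) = (w - 5)*(w - 1)^2*(w^4 - w^3 - 17*w^2 - 15*w) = (w - 5)*(w - 1)^2*(w + 3)*(w^3 - 4*w^2 - 5*w) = (w - 5)^2*(w - 1)^2*(w + 3)*(w^2 + w) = (w - 5)^2*(w - 1)^2*(w + 1)*(w + 3)*(w)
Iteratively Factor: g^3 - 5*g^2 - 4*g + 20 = (g - 5)*(g^2 - 4) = (g - 5)*(g + 2)*(g - 2)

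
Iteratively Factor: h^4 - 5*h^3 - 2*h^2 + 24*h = (h - 3)*(h^3 - 2*h^2 - 8*h) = (h - 4)*(h - 3)*(h^2 + 2*h) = h*(h - 4)*(h - 3)*(h + 2)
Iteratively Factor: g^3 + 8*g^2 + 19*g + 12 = (g + 3)*(g^2 + 5*g + 4) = (g + 3)*(g + 4)*(g + 1)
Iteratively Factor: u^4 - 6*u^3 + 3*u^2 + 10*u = (u)*(u^3 - 6*u^2 + 3*u + 10) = u*(u - 5)*(u^2 - u - 2) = u*(u - 5)*(u + 1)*(u - 2)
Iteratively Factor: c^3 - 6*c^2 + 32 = (c - 4)*(c^2 - 2*c - 8) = (c - 4)^2*(c + 2)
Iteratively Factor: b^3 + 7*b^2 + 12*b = (b)*(b^2 + 7*b + 12) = b*(b + 3)*(b + 4)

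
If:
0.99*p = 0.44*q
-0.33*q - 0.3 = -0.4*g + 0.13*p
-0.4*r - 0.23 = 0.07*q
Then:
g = -5.53968253968254*r - 2.43531746031746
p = -2.53968253968254*r - 1.46031746031746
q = -5.71428571428571*r - 3.28571428571429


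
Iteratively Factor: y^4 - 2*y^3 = (y)*(y^3 - 2*y^2) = y^2*(y^2 - 2*y) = y^2*(y - 2)*(y)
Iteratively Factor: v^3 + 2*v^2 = (v)*(v^2 + 2*v) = v*(v + 2)*(v)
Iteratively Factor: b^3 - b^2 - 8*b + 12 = (b - 2)*(b^2 + b - 6) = (b - 2)^2*(b + 3)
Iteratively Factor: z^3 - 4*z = (z)*(z^2 - 4) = z*(z + 2)*(z - 2)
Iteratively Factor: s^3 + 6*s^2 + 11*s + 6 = (s + 2)*(s^2 + 4*s + 3) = (s + 2)*(s + 3)*(s + 1)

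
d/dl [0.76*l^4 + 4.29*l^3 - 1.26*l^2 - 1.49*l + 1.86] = 3.04*l^3 + 12.87*l^2 - 2.52*l - 1.49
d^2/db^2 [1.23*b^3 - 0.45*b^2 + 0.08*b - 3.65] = 7.38*b - 0.9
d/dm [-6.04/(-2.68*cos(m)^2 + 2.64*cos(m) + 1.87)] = (32.3744*cos(m) - 15.9456)*sin(m)/(-2.68*cos(m)^2 + 2.64*cos(m) + 1.87)^2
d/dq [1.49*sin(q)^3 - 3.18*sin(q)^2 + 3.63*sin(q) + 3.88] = (4.47*sin(q)^2 - 6.36*sin(q) + 3.63)*cos(q)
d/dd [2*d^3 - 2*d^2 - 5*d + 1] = 6*d^2 - 4*d - 5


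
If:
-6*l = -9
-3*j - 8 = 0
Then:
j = -8/3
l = 3/2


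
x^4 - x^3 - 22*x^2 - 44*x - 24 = (x - 6)*(x + 1)*(x + 2)^2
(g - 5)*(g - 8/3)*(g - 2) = g^3 - 29*g^2/3 + 86*g/3 - 80/3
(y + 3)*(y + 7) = y^2 + 10*y + 21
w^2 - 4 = (w - 2)*(w + 2)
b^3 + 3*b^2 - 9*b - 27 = (b - 3)*(b + 3)^2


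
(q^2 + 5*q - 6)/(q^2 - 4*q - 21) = (-q^2 - 5*q + 6)/(-q^2 + 4*q + 21)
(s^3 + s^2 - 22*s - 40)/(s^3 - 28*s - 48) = (s - 5)/(s - 6)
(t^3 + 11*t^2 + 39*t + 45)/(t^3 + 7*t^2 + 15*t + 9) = (t + 5)/(t + 1)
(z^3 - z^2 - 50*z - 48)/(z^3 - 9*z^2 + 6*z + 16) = (z + 6)/(z - 2)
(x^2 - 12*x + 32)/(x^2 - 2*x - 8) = (x - 8)/(x + 2)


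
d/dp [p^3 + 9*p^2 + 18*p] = 3*p^2 + 18*p + 18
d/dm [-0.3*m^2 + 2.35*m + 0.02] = 2.35 - 0.6*m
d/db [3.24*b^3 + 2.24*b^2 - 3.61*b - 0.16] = 9.72*b^2 + 4.48*b - 3.61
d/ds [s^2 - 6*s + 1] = 2*s - 6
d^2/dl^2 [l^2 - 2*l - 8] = 2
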